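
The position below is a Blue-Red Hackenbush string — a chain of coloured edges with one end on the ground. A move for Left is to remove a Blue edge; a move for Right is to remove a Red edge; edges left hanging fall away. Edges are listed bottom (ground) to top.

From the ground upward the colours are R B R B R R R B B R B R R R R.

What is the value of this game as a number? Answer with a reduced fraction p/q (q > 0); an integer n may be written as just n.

-11871/16384

Prefix values for R B R B R R R B B R B R R R R via {L|R} + simplicity:
1 of 15 · R · max L −∞ · min R 0 → -1
2 of 15 · RB · max L -1 · min R 0 → -1/2
3 of 15 · RBR · max L -1 · min R -1/2 → -3/4
4 of 15 · RBRB · max L -3/4 · min R -1/2 → -5/8
5 of 15 · RBRBR · max L -3/4 · min R -5/8 → -11/16
6 of 15 · RBRBRR · max L -3/4 · min R -11/16 → -23/32
7 of 15 · RBRBRRR · max L -3/4 · min R -23/32 → -47/64
8 of 15 · RBRBRRRB · max L -47/64 · min R -23/32 → -93/128
9 of 15 · RBRBRRRBB · max L -93/128 · min R -23/32 → -185/256
10 of 15 · RBRBRRRBBR · max L -93/128 · min R -185/256 → -371/512
11 of 15 · RBRBRRRBBRB · max L -371/512 · min R -185/256 → -741/1024
12 of 15 · RBRBRRRBBRBR · max L -371/512 · min R -741/1024 → -1483/2048
13 of 15 · RBRBRRRBBRBRR · max L -371/512 · min R -1483/2048 → -2967/4096
14 of 15 · RBRBRRRBBRBRRR · max L -371/512 · min R -2967/4096 → -5935/8192
15 of 15 · RBRBRRRBBRBRRRR · max L -371/512 · min R -5935/8192 → -11871/16384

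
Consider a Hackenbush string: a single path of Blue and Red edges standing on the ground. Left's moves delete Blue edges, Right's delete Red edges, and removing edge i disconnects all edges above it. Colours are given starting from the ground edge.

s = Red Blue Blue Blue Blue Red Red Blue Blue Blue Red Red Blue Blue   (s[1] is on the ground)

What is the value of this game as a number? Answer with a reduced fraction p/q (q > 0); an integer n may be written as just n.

Build val(s[:k]) for k = 1..14, string s = Red Blue Blue Blue Blue Red Red Blue Blue Blue Red Red Blue Blue.
val(R) = { ∅ | 0 } => -1
val(RB) = { -1 | 0 } => -1/2
val(RBB) = { -1; -1/2 | 0 } => -1/4
val(RBBB) = { -1; -1/2; -1/4 | 0 } => -1/8
val(RBBBB) = { -1; -1/2; -1/4; -1/8 | 0 } => -1/16
val(RBBBBR) = { -1; -1/2; -1/4; -1/8 | -1/16; 0 } => -3/32
val(RBBBBRR) = { -1; -1/2; -1/4; -1/8 | -3/32; -1/16; 0 } => -7/64
val(RBBBBRRB) = { -1; -1/2; -1/4; -1/8; -7/64 | -3/32; -1/16; 0 } => -13/128
val(RBBBBRRBB) = { -1; -1/2; -1/4; -1/8; -7/64; -13/128 | -3/32; -1/16; 0 } => -25/256
val(RBBBBRRBBB) = { -1; -1/2; -1/4; -1/8; -7/64; -13/128; -25/256 | -3/32; -1/16; 0 } => -49/512
val(RBBBBRRBBBR) = { -1; -1/2; -1/4; -1/8; -7/64; -13/128; -25/256 | -49/512; -3/32; -1/16; 0 } => -99/1024
val(RBBBBRRBBBRR) = { -1; -1/2; -1/4; -1/8; -7/64; -13/128; -25/256 | -99/1024; -49/512; -3/32; -1/16; 0 } => -199/2048
val(RBBBBRRBBBRRB) = { -1; -1/2; -1/4; -1/8; -7/64; -13/128; -25/256; -199/2048 | -99/1024; -49/512; -3/32; -1/16; 0 } => -397/4096
val(RBBBBRRBBBRRBB) = { -1; -1/2; -1/4; -1/8; -7/64; -13/128; -25/256; -199/2048; -397/4096 | -99/1024; -49/512; -3/32; -1/16; 0 } => -793/8192

-793/8192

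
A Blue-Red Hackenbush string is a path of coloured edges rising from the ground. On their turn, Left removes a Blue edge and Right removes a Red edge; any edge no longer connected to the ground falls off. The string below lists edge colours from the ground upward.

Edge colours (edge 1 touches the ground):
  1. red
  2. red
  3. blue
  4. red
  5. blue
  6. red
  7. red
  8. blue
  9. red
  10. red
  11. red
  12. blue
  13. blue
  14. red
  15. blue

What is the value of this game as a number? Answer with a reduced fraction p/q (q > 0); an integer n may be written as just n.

-14053/8192

r: Left { (no moves) }, Right { 0 } -> simplest -1
rr: Left { (no moves) }, Right { -1,0 } -> simplest -2
rrb: Left { -2 }, Right { -1,0 } -> simplest -3/2
rrbr: Left { -2 }, Right { -3/2,-1,0 } -> simplest -7/4
rrbrb: Left { -2,-7/4 }, Right { -3/2,-1,0 } -> simplest -13/8
rrbrbr: Left { -2,-7/4 }, Right { -13/8,-3/2,-1,0 } -> simplest -27/16
rrbrbrr: Left { -2,-7/4 }, Right { -27/16,-13/8,-3/2,-1,0 } -> simplest -55/32
rrbrbrrb: Left { -2,-7/4,-55/32 }, Right { -27/16,-13/8,-3/2,-1,0 } -> simplest -109/64
rrbrbrrbr: Left { -2,-7/4,-55/32 }, Right { -109/64,-27/16,-13/8,-3/2,-1,0 } -> simplest -219/128
rrbrbrrbrr: Left { -2,-7/4,-55/32 }, Right { -219/128,-109/64,-27/16,-13/8,-3/2,-1,0 } -> simplest -439/256
rrbrbrrbrrr: Left { -2,-7/4,-55/32 }, Right { -439/256,-219/128,-109/64,-27/16,-13/8,-3/2,-1,0 } -> simplest -879/512
rrbrbrrbrrrb: Left { -2,-7/4,-55/32,-879/512 }, Right { -439/256,-219/128,-109/64,-27/16,-13/8,-3/2,-1,0 } -> simplest -1757/1024
rrbrbrrbrrrbb: Left { -2,-7/4,-55/32,-879/512,-1757/1024 }, Right { -439/256,-219/128,-109/64,-27/16,-13/8,-3/2,-1,0 } -> simplest -3513/2048
rrbrbrrbrrrbbr: Left { -2,-7/4,-55/32,-879/512,-1757/1024 }, Right { -3513/2048,-439/256,-219/128,-109/64,-27/16,-13/8,-3/2,-1,0 } -> simplest -7027/4096
rrbrbrrbrrrbbrb: Left { -2,-7/4,-55/32,-879/512,-1757/1024,-7027/4096 }, Right { -3513/2048,-439/256,-219/128,-109/64,-27/16,-13/8,-3/2,-1,0 } -> simplest -14053/8192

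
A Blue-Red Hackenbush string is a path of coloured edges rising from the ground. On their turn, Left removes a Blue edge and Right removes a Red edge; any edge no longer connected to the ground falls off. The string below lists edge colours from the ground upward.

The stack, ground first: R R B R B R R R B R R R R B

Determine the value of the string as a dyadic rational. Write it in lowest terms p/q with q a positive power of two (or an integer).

-7101/4096

R: Left { — }, Right { 0 } — simplest -1
RR: Left { — }, Right { -1,0 } — simplest -2
RRB: Left { -2 }, Right { -1,0 } — simplest -3/2
RRBR: Left { -2 }, Right { -3/2,-1,0 } — simplest -7/4
RRBRB: Left { -2,-7/4 }, Right { -3/2,-1,0 } — simplest -13/8
RRBRBR: Left { -2,-7/4 }, Right { -13/8,-3/2,-1,0 } — simplest -27/16
RRBRBRR: Left { -2,-7/4 }, Right { -27/16,-13/8,-3/2,-1,0 } — simplest -55/32
RRBRBRRR: Left { -2,-7/4 }, Right { -55/32,-27/16,-13/8,-3/2,-1,0 } — simplest -111/64
RRBRBRRRB: Left { -2,-7/4,-111/64 }, Right { -55/32,-27/16,-13/8,-3/2,-1,0 } — simplest -221/128
RRBRBRRRBR: Left { -2,-7/4,-111/64 }, Right { -221/128,-55/32,-27/16,-13/8,-3/2,-1,0 } — simplest -443/256
RRBRBRRRBRR: Left { -2,-7/4,-111/64 }, Right { -443/256,-221/128,-55/32,-27/16,-13/8,-3/2,-1,0 } — simplest -887/512
RRBRBRRRBRRR: Left { -2,-7/4,-111/64 }, Right { -887/512,-443/256,-221/128,-55/32,-27/16,-13/8,-3/2,-1,0 } — simplest -1775/1024
RRBRBRRRBRRRR: Left { -2,-7/4,-111/64 }, Right { -1775/1024,-887/512,-443/256,-221/128,-55/32,-27/16,-13/8,-3/2,-1,0 } — simplest -3551/2048
RRBRBRRRBRRRRB: Left { -2,-7/4,-111/64,-3551/2048 }, Right { -1775/1024,-887/512,-443/256,-221/128,-55/32,-27/16,-13/8,-3/2,-1,0 } — simplest -7101/4096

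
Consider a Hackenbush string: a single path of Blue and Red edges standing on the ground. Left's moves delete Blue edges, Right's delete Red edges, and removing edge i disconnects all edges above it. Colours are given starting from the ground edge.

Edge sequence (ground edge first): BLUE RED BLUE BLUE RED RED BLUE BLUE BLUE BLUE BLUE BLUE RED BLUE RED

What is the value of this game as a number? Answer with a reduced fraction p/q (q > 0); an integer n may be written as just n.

edge 1 of 15 (BLUE): { 0 | none } gives 1
edge 2 of 15 (RED): { 0 | 1 } gives 1/2
edge 3 of 15 (BLUE): { 0 1/2 | 1 } gives 3/4
edge 4 of 15 (BLUE): { 0 1/2 3/4 | 1 } gives 7/8
edge 5 of 15 (RED): { 0 1/2 3/4 | 7/8 1 } gives 13/16
edge 6 of 15 (RED): { 0 1/2 3/4 | 13/16 7/8 1 } gives 25/32
edge 7 of 15 (BLUE): { 0 1/2 3/4 25/32 | 13/16 7/8 1 } gives 51/64
edge 8 of 15 (BLUE): { 0 1/2 3/4 25/32 51/64 | 13/16 7/8 1 } gives 103/128
edge 9 of 15 (BLUE): { 0 1/2 3/4 25/32 51/64 103/128 | 13/16 7/8 1 } gives 207/256
edge 10 of 15 (BLUE): { 0 1/2 3/4 25/32 51/64 103/128 207/256 | 13/16 7/8 1 } gives 415/512
edge 11 of 15 (BLUE): { 0 1/2 3/4 25/32 51/64 103/128 207/256 415/512 | 13/16 7/8 1 } gives 831/1024
edge 12 of 15 (BLUE): { 0 1/2 3/4 25/32 51/64 103/128 207/256 415/512 831/1024 | 13/16 7/8 1 } gives 1663/2048
edge 13 of 15 (RED): { 0 1/2 3/4 25/32 51/64 103/128 207/256 415/512 831/1024 | 1663/2048 13/16 7/8 1 } gives 3325/4096
edge 14 of 15 (BLUE): { 0 1/2 3/4 25/32 51/64 103/128 207/256 415/512 831/1024 3325/4096 | 1663/2048 13/16 7/8 1 } gives 6651/8192
edge 15 of 15 (RED): { 0 1/2 3/4 25/32 51/64 103/128 207/256 415/512 831/1024 3325/4096 | 6651/8192 1663/2048 13/16 7/8 1 } gives 13301/16384

13301/16384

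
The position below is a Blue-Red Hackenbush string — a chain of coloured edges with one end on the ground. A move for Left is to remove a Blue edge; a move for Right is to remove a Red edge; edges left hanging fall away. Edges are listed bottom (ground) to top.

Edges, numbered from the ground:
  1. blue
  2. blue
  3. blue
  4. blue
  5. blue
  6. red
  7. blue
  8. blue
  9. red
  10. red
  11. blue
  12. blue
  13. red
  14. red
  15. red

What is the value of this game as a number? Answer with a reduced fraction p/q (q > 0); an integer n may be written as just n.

4913/1024

Prefix values for blue blue blue blue blue red blue blue red red blue blue red red red via {L|R} + simplicity:
val(b) = { 0 |  } — 1
val(bb) = { 0,1 |  } — 2
val(bbb) = { 0,1,2 |  } — 3
val(bbbb) = { 0,1,2,3 |  } — 4
val(bbbbb) = { 0,1,2,3,4 |  } — 5
val(bbbbbr) = { 0,1,2,3,4 | 5 } — 9/2
val(bbbbbrb) = { 0,1,2,3,4,9/2 | 5 } — 19/4
val(bbbbbrbb) = { 0,1,2,3,4,9/2,19/4 | 5 } — 39/8
val(bbbbbrbbr) = { 0,1,2,3,4,9/2,19/4 | 39/8,5 } — 77/16
val(bbbbbrbbrr) = { 0,1,2,3,4,9/2,19/4 | 77/16,39/8,5 } — 153/32
val(bbbbbrbbrrb) = { 0,1,2,3,4,9/2,19/4,153/32 | 77/16,39/8,5 } — 307/64
val(bbbbbrbbrrbb) = { 0,1,2,3,4,9/2,19/4,153/32,307/64 | 77/16,39/8,5 } — 615/128
val(bbbbbrbbrrbbr) = { 0,1,2,3,4,9/2,19/4,153/32,307/64 | 615/128,77/16,39/8,5 } — 1229/256
val(bbbbbrbbrrbbrr) = { 0,1,2,3,4,9/2,19/4,153/32,307/64 | 1229/256,615/128,77/16,39/8,5 } — 2457/512
val(bbbbbrbbrrbbrrr) = { 0,1,2,3,4,9/2,19/4,153/32,307/64 | 2457/512,1229/256,615/128,77/16,39/8,5 } — 4913/1024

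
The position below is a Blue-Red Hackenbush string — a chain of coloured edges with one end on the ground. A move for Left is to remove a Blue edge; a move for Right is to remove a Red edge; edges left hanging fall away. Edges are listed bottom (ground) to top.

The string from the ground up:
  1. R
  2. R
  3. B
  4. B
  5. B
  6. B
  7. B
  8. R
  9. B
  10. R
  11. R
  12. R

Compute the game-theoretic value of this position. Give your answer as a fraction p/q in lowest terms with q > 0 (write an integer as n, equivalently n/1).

Build val(s[:k]) for k = 1..12, string s = R R B B B B B R B R R R.
1 of 12 · R · max L −∞ · min R 0 gives -1
2 of 12 · RR · max L −∞ · min R -1 gives -2
3 of 12 · RRB · max L -2 · min R -1 gives -3/2
4 of 12 · RRBB · max L -3/2 · min R -1 gives -5/4
5 of 12 · RRBBB · max L -5/4 · min R -1 gives -9/8
6 of 12 · RRBBBB · max L -9/8 · min R -1 gives -17/16
7 of 12 · RRBBBBB · max L -17/16 · min R -1 gives -33/32
8 of 12 · RRBBBBBR · max L -17/16 · min R -33/32 gives -67/64
9 of 12 · RRBBBBBRB · max L -67/64 · min R -33/32 gives -133/128
10 of 12 · RRBBBBBRBR · max L -67/64 · min R -133/128 gives -267/256
11 of 12 · RRBBBBBRBRR · max L -67/64 · min R -267/256 gives -535/512
12 of 12 · RRBBBBBRBRRR · max L -67/64 · min R -535/512 gives -1071/1024

-1071/1024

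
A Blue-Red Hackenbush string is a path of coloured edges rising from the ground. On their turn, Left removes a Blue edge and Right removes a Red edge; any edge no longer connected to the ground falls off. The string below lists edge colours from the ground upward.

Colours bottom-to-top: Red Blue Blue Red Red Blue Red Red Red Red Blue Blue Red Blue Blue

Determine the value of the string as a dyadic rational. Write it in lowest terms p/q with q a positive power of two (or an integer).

Build value(s[:k]) for k = 1..15, string s = Red Blue Blue Red Red Blue Red Red Red Red Blue Blue Red Blue Blue.
edge 1 of 15 (Red): { — | 0 } ⇒ -1
edge 2 of 15 (Blue): { -1 | 0 } ⇒ -1/2
edge 3 of 15 (Blue): { -1 -1/2 | 0 } ⇒ -1/4
edge 4 of 15 (Red): { -1 -1/2 | -1/4 0 } ⇒ -3/8
edge 5 of 15 (Red): { -1 -1/2 | -3/8 -1/4 0 } ⇒ -7/16
edge 6 of 15 (Blue): { -1 -1/2 -7/16 | -3/8 -1/4 0 } ⇒ -13/32
edge 7 of 15 (Red): { -1 -1/2 -7/16 | -13/32 -3/8 -1/4 0 } ⇒ -27/64
edge 8 of 15 (Red): { -1 -1/2 -7/16 | -27/64 -13/32 -3/8 -1/4 0 } ⇒ -55/128
edge 9 of 15 (Red): { -1 -1/2 -7/16 | -55/128 -27/64 -13/32 -3/8 -1/4 0 } ⇒ -111/256
edge 10 of 15 (Red): { -1 -1/2 -7/16 | -111/256 -55/128 -27/64 -13/32 -3/8 -1/4 0 } ⇒ -223/512
edge 11 of 15 (Blue): { -1 -1/2 -7/16 -223/512 | -111/256 -55/128 -27/64 -13/32 -3/8 -1/4 0 } ⇒ -445/1024
edge 12 of 15 (Blue): { -1 -1/2 -7/16 -223/512 -445/1024 | -111/256 -55/128 -27/64 -13/32 -3/8 -1/4 0 } ⇒ -889/2048
edge 13 of 15 (Red): { -1 -1/2 -7/16 -223/512 -445/1024 | -889/2048 -111/256 -55/128 -27/64 -13/32 -3/8 -1/4 0 } ⇒ -1779/4096
edge 14 of 15 (Blue): { -1 -1/2 -7/16 -223/512 -445/1024 -1779/4096 | -889/2048 -111/256 -55/128 -27/64 -13/32 -3/8 -1/4 0 } ⇒ -3557/8192
edge 15 of 15 (Blue): { -1 -1/2 -7/16 -223/512 -445/1024 -1779/4096 -3557/8192 | -889/2048 -111/256 -55/128 -27/64 -13/32 -3/8 -1/4 0 } ⇒ -7113/16384

-7113/16384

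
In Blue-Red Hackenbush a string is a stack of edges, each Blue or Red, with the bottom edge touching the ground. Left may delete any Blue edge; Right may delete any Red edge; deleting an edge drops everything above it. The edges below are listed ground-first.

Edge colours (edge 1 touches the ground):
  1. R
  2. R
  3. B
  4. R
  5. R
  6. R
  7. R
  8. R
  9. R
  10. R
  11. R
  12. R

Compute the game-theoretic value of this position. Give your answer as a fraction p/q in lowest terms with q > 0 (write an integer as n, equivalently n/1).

-2047/1024

Prefix values for R R B R R R R R R R R R via {L|R} + simplicity:
R: Left { none }, Right { 0 } -> simplest -1
RR: Left { none }, Right { -1 0 } -> simplest -2
RRB: Left { -2 }, Right { -1 0 } -> simplest -3/2
RRBR: Left { -2 }, Right { -3/2 -1 0 } -> simplest -7/4
RRBRR: Left { -2 }, Right { -7/4 -3/2 -1 0 } -> simplest -15/8
RRBRRR: Left { -2 }, Right { -15/8 -7/4 -3/2 -1 0 } -> simplest -31/16
RRBRRRR: Left { -2 }, Right { -31/16 -15/8 -7/4 -3/2 -1 0 } -> simplest -63/32
RRBRRRRR: Left { -2 }, Right { -63/32 -31/16 -15/8 -7/4 -3/2 -1 0 } -> simplest -127/64
RRBRRRRRR: Left { -2 }, Right { -127/64 -63/32 -31/16 -15/8 -7/4 -3/2 -1 0 } -> simplest -255/128
RRBRRRRRRR: Left { -2 }, Right { -255/128 -127/64 -63/32 -31/16 -15/8 -7/4 -3/2 -1 0 } -> simplest -511/256
RRBRRRRRRRR: Left { -2 }, Right { -511/256 -255/128 -127/64 -63/32 -31/16 -15/8 -7/4 -3/2 -1 0 } -> simplest -1023/512
RRBRRRRRRRRR: Left { -2 }, Right { -1023/512 -511/256 -255/128 -127/64 -63/32 -31/16 -15/8 -7/4 -3/2 -1 0 } -> simplest -2047/1024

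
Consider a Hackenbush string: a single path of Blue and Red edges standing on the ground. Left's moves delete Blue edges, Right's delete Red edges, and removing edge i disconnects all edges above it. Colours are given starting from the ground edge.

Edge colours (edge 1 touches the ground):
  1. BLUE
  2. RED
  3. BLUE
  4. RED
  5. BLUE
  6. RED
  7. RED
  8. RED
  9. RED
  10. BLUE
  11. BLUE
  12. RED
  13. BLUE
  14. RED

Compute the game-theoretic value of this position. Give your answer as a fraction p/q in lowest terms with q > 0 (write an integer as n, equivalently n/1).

5173/8192

Build v(s[:k]) for k = 1..14, string s = BLUE RED BLUE RED BLUE RED RED RED RED BLUE BLUE RED BLUE RED.
B: Left { 0 }, Right { — } — simplest 1
BR: Left { 0 }, Right { 1 } — simplest 1/2
BRB: Left { 0 1/2 }, Right { 1 } — simplest 3/4
BRBR: Left { 0 1/2 }, Right { 3/4 1 } — simplest 5/8
BRBRB: Left { 0 1/2 5/8 }, Right { 3/4 1 } — simplest 11/16
BRBRBR: Left { 0 1/2 5/8 }, Right { 11/16 3/4 1 } — simplest 21/32
BRBRBRR: Left { 0 1/2 5/8 }, Right { 21/32 11/16 3/4 1 } — simplest 41/64
BRBRBRRR: Left { 0 1/2 5/8 }, Right { 41/64 21/32 11/16 3/4 1 } — simplest 81/128
BRBRBRRRR: Left { 0 1/2 5/8 }, Right { 81/128 41/64 21/32 11/16 3/4 1 } — simplest 161/256
BRBRBRRRRB: Left { 0 1/2 5/8 161/256 }, Right { 81/128 41/64 21/32 11/16 3/4 1 } — simplest 323/512
BRBRBRRRRBB: Left { 0 1/2 5/8 161/256 323/512 }, Right { 81/128 41/64 21/32 11/16 3/4 1 } — simplest 647/1024
BRBRBRRRRBBR: Left { 0 1/2 5/8 161/256 323/512 }, Right { 647/1024 81/128 41/64 21/32 11/16 3/4 1 } — simplest 1293/2048
BRBRBRRRRBBRB: Left { 0 1/2 5/8 161/256 323/512 1293/2048 }, Right { 647/1024 81/128 41/64 21/32 11/16 3/4 1 } — simplest 2587/4096
BRBRBRRRRBBRBR: Left { 0 1/2 5/8 161/256 323/512 1293/2048 }, Right { 2587/4096 647/1024 81/128 41/64 21/32 11/16 3/4 1 } — simplest 5173/8192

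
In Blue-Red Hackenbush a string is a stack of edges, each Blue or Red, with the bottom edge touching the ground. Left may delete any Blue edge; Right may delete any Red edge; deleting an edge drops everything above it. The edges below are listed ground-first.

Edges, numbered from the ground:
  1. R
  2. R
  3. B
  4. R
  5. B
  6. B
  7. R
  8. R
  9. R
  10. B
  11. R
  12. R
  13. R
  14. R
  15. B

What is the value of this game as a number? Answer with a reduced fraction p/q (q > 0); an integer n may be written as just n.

-13245/8192

v(R) = { (no moves) | 0 } ⇒ -1
v(RR) = { (no moves) | -1 0 } ⇒ -2
v(RRB) = { -2 | -1 0 } ⇒ -3/2
v(RRBR) = { -2 | -3/2 -1 0 } ⇒ -7/4
v(RRBRB) = { -2 -7/4 | -3/2 -1 0 } ⇒ -13/8
v(RRBRBB) = { -2 -7/4 -13/8 | -3/2 -1 0 } ⇒ -25/16
v(RRBRBBR) = { -2 -7/4 -13/8 | -25/16 -3/2 -1 0 } ⇒ -51/32
v(RRBRBBRR) = { -2 -7/4 -13/8 | -51/32 -25/16 -3/2 -1 0 } ⇒ -103/64
v(RRBRBBRRR) = { -2 -7/4 -13/8 | -103/64 -51/32 -25/16 -3/2 -1 0 } ⇒ -207/128
v(RRBRBBRRRB) = { -2 -7/4 -13/8 -207/128 | -103/64 -51/32 -25/16 -3/2 -1 0 } ⇒ -413/256
v(RRBRBBRRRBR) = { -2 -7/4 -13/8 -207/128 | -413/256 -103/64 -51/32 -25/16 -3/2 -1 0 } ⇒ -827/512
v(RRBRBBRRRBRR) = { -2 -7/4 -13/8 -207/128 | -827/512 -413/256 -103/64 -51/32 -25/16 -3/2 -1 0 } ⇒ -1655/1024
v(RRBRBBRRRBRRR) = { -2 -7/4 -13/8 -207/128 | -1655/1024 -827/512 -413/256 -103/64 -51/32 -25/16 -3/2 -1 0 } ⇒ -3311/2048
v(RRBRBBRRRBRRRR) = { -2 -7/4 -13/8 -207/128 | -3311/2048 -1655/1024 -827/512 -413/256 -103/64 -51/32 -25/16 -3/2 -1 0 } ⇒ -6623/4096
v(RRBRBBRRRBRRRRB) = { -2 -7/4 -13/8 -207/128 -6623/4096 | -3311/2048 -1655/1024 -827/512 -413/256 -103/64 -51/32 -25/16 -3/2 -1 0 } ⇒ -13245/8192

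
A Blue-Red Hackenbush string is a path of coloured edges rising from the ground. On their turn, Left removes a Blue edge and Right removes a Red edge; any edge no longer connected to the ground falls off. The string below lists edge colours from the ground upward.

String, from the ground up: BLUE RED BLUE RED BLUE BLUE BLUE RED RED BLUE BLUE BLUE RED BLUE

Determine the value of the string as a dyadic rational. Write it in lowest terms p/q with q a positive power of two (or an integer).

Prefix values for BLUE RED BLUE RED BLUE BLUE BLUE RED RED BLUE BLUE BLUE RED BLUE via {L|R} + simplicity:
value(B) = { 0 | (no moves) } ⇒ 1
value(BR) = { 0 | 1 } ⇒ 1/2
value(BRB) = { 0, 1/2 | 1 } ⇒ 3/4
value(BRBR) = { 0, 1/2 | 3/4, 1 } ⇒ 5/8
value(BRBRB) = { 0, 1/2, 5/8 | 3/4, 1 } ⇒ 11/16
value(BRBRBB) = { 0, 1/2, 5/8, 11/16 | 3/4, 1 } ⇒ 23/32
value(BRBRBBB) = { 0, 1/2, 5/8, 11/16, 23/32 | 3/4, 1 } ⇒ 47/64
value(BRBRBBBR) = { 0, 1/2, 5/8, 11/16, 23/32 | 47/64, 3/4, 1 } ⇒ 93/128
value(BRBRBBBRR) = { 0, 1/2, 5/8, 11/16, 23/32 | 93/128, 47/64, 3/4, 1 } ⇒ 185/256
value(BRBRBBBRRB) = { 0, 1/2, 5/8, 11/16, 23/32, 185/256 | 93/128, 47/64, 3/4, 1 } ⇒ 371/512
value(BRBRBBBRRBB) = { 0, 1/2, 5/8, 11/16, 23/32, 185/256, 371/512 | 93/128, 47/64, 3/4, 1 } ⇒ 743/1024
value(BRBRBBBRRBBB) = { 0, 1/2, 5/8, 11/16, 23/32, 185/256, 371/512, 743/1024 | 93/128, 47/64, 3/4, 1 } ⇒ 1487/2048
value(BRBRBBBRRBBBR) = { 0, 1/2, 5/8, 11/16, 23/32, 185/256, 371/512, 743/1024 | 1487/2048, 93/128, 47/64, 3/4, 1 } ⇒ 2973/4096
value(BRBRBBBRRBBBRB) = { 0, 1/2, 5/8, 11/16, 23/32, 185/256, 371/512, 743/1024, 2973/4096 | 1487/2048, 93/128, 47/64, 3/4, 1 } ⇒ 5947/8192

5947/8192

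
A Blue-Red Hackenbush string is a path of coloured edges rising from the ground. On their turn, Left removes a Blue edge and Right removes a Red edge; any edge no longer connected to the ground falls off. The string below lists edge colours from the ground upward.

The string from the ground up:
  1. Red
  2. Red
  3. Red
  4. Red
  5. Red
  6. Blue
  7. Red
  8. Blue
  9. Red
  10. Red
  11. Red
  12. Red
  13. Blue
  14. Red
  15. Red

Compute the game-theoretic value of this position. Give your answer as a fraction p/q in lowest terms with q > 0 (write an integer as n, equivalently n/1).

R: Left { none }, Right { 0 } => simplest -1
RR: Left { none }, Right { -1, 0 } => simplest -2
RRR: Left { none }, Right { -2, -1, 0 } => simplest -3
RRRR: Left { none }, Right { -3, -2, -1, 0 } => simplest -4
RRRRR: Left { none }, Right { -4, -3, -2, -1, 0 } => simplest -5
RRRRRB: Left { -5 }, Right { -4, -3, -2, -1, 0 } => simplest -9/2
RRRRRBR: Left { -5 }, Right { -9/2, -4, -3, -2, -1, 0 } => simplest -19/4
RRRRRBRB: Left { -5, -19/4 }, Right { -9/2, -4, -3, -2, -1, 0 } => simplest -37/8
RRRRRBRBR: Left { -5, -19/4 }, Right { -37/8, -9/2, -4, -3, -2, -1, 0 } => simplest -75/16
RRRRRBRBRR: Left { -5, -19/4 }, Right { -75/16, -37/8, -9/2, -4, -3, -2, -1, 0 } => simplest -151/32
RRRRRBRBRRR: Left { -5, -19/4 }, Right { -151/32, -75/16, -37/8, -9/2, -4, -3, -2, -1, 0 } => simplest -303/64
RRRRRBRBRRRR: Left { -5, -19/4 }, Right { -303/64, -151/32, -75/16, -37/8, -9/2, -4, -3, -2, -1, 0 } => simplest -607/128
RRRRRBRBRRRRB: Left { -5, -19/4, -607/128 }, Right { -303/64, -151/32, -75/16, -37/8, -9/2, -4, -3, -2, -1, 0 } => simplest -1213/256
RRRRRBRBRRRRBR: Left { -5, -19/4, -607/128 }, Right { -1213/256, -303/64, -151/32, -75/16, -37/8, -9/2, -4, -3, -2, -1, 0 } => simplest -2427/512
RRRRRBRBRRRRBRR: Left { -5, -19/4, -607/128 }, Right { -2427/512, -1213/256, -303/64, -151/32, -75/16, -37/8, -9/2, -4, -3, -2, -1, 0 } => simplest -4855/1024

-4855/1024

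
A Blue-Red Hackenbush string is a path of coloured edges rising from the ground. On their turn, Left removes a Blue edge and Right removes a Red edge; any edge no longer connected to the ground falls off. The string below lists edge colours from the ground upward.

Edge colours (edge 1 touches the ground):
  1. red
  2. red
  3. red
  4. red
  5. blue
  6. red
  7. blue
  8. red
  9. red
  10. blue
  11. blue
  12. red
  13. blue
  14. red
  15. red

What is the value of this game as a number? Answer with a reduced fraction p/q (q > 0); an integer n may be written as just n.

1 of 15 · r · max L −∞ · min R 0 — -1
2 of 15 · rr · max L −∞ · min R -1 — -2
3 of 15 · rrr · max L −∞ · min R -2 — -3
4 of 15 · rrrr · max L −∞ · min R -3 — -4
5 of 15 · rrrrb · max L -4 · min R -3 — -7/2
6 of 15 · rrrrbr · max L -4 · min R -7/2 — -15/4
7 of 15 · rrrrbrb · max L -15/4 · min R -7/2 — -29/8
8 of 15 · rrrrbrbr · max L -15/4 · min R -29/8 — -59/16
9 of 15 · rrrrbrbrr · max L -15/4 · min R -59/16 — -119/32
10 of 15 · rrrrbrbrrb · max L -119/32 · min R -59/16 — -237/64
11 of 15 · rrrrbrbrrbb · max L -237/64 · min R -59/16 — -473/128
12 of 15 · rrrrbrbrrbbr · max L -237/64 · min R -473/128 — -947/256
13 of 15 · rrrrbrbrrbbrb · max L -947/256 · min R -473/128 — -1893/512
14 of 15 · rrrrbrbrrbbrbr · max L -947/256 · min R -1893/512 — -3787/1024
15 of 15 · rrrrbrbrrbbrbrr · max L -947/256 · min R -3787/1024 — -7575/2048

-7575/2048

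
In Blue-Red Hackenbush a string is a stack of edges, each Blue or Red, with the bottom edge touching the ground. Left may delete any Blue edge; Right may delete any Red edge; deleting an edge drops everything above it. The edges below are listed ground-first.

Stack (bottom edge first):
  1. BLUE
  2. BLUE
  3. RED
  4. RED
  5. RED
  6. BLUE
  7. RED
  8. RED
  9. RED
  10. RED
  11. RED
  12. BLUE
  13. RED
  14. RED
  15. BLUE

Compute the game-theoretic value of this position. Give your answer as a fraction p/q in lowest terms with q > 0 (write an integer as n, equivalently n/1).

9235/8192

Prefix values for BLUE BLUE RED RED RED BLUE RED RED RED RED RED BLUE RED RED BLUE via {L|R} + simplicity:
step 1: add BLUE to get B; options L={ 0 } R={ — } => 1
step 2: add BLUE to get BB; options L={ 0,1 } R={ — } => 2
step 3: add RED to get BBR; options L={ 0,1 } R={ 2 } => 3/2
step 4: add RED to get BBRR; options L={ 0,1 } R={ 3/2,2 } => 5/4
step 5: add RED to get BBRRR; options L={ 0,1 } R={ 5/4,3/2,2 } => 9/8
step 6: add BLUE to get BBRRRB; options L={ 0,1,9/8 } R={ 5/4,3/2,2 } => 19/16
step 7: add RED to get BBRRRBR; options L={ 0,1,9/8 } R={ 19/16,5/4,3/2,2 } => 37/32
step 8: add RED to get BBRRRBRR; options L={ 0,1,9/8 } R={ 37/32,19/16,5/4,3/2,2 } => 73/64
step 9: add RED to get BBRRRBRRR; options L={ 0,1,9/8 } R={ 73/64,37/32,19/16,5/4,3/2,2 } => 145/128
step 10: add RED to get BBRRRBRRRR; options L={ 0,1,9/8 } R={ 145/128,73/64,37/32,19/16,5/4,3/2,2 } => 289/256
step 11: add RED to get BBRRRBRRRRR; options L={ 0,1,9/8 } R={ 289/256,145/128,73/64,37/32,19/16,5/4,3/2,2 } => 577/512
step 12: add BLUE to get BBRRRBRRRRRB; options L={ 0,1,9/8,577/512 } R={ 289/256,145/128,73/64,37/32,19/16,5/4,3/2,2 } => 1155/1024
step 13: add RED to get BBRRRBRRRRRBR; options L={ 0,1,9/8,577/512 } R={ 1155/1024,289/256,145/128,73/64,37/32,19/16,5/4,3/2,2 } => 2309/2048
step 14: add RED to get BBRRRBRRRRRBRR; options L={ 0,1,9/8,577/512 } R={ 2309/2048,1155/1024,289/256,145/128,73/64,37/32,19/16,5/4,3/2,2 } => 4617/4096
step 15: add BLUE to get BBRRRBRRRRRBRRB; options L={ 0,1,9/8,577/512,4617/4096 } R={ 2309/2048,1155/1024,289/256,145/128,73/64,37/32,19/16,5/4,3/2,2 } => 9235/8192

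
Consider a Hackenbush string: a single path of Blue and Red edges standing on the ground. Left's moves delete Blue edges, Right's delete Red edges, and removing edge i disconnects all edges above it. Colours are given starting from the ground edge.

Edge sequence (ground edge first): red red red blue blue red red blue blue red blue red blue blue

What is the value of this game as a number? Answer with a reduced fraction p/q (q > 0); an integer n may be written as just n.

-4905/2048

Prefix values for red red red blue blue red red blue blue red blue red blue blue via {L|R} + simplicity:
1 of 14 · r · max L −∞ · min R 0 ⇒ -1
2 of 14 · rr · max L −∞ · min R -1 ⇒ -2
3 of 14 · rrr · max L −∞ · min R -2 ⇒ -3
4 of 14 · rrrb · max L -3 · min R -2 ⇒ -5/2
5 of 14 · rrrbb · max L -5/2 · min R -2 ⇒ -9/4
6 of 14 · rrrbbr · max L -5/2 · min R -9/4 ⇒ -19/8
7 of 14 · rrrbbrr · max L -5/2 · min R -19/8 ⇒ -39/16
8 of 14 · rrrbbrrb · max L -39/16 · min R -19/8 ⇒ -77/32
9 of 14 · rrrbbrrbb · max L -77/32 · min R -19/8 ⇒ -153/64
10 of 14 · rrrbbrrbbr · max L -77/32 · min R -153/64 ⇒ -307/128
11 of 14 · rrrbbrrbbrb · max L -307/128 · min R -153/64 ⇒ -613/256
12 of 14 · rrrbbrrbbrbr · max L -307/128 · min R -613/256 ⇒ -1227/512
13 of 14 · rrrbbrrbbrbrb · max L -1227/512 · min R -613/256 ⇒ -2453/1024
14 of 14 · rrrbbrrbbrbrbb · max L -2453/1024 · min R -613/256 ⇒ -4905/2048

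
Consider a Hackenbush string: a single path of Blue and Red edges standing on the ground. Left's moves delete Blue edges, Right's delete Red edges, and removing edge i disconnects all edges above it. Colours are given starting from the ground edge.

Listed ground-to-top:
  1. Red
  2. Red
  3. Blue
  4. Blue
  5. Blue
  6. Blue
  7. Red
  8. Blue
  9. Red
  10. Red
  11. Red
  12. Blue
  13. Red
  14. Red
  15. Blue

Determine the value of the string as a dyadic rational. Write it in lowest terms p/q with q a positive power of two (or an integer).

-8941/8192

Prefix values for Red Red Blue Blue Blue Blue Red Blue Red Red Red Blue Red Red Blue via {L|R} + simplicity:
step 1: add Red to get R; options L={ none } R={ 0 } gives -1
step 2: add Red to get RR; options L={ none } R={ -1 0 } gives -2
step 3: add Blue to get RRB; options L={ -2 } R={ -1 0 } gives -3/2
step 4: add Blue to get RRBB; options L={ -2 -3/2 } R={ -1 0 } gives -5/4
step 5: add Blue to get RRBBB; options L={ -2 -3/2 -5/4 } R={ -1 0 } gives -9/8
step 6: add Blue to get RRBBBB; options L={ -2 -3/2 -5/4 -9/8 } R={ -1 0 } gives -17/16
step 7: add Red to get RRBBBBR; options L={ -2 -3/2 -5/4 -9/8 } R={ -17/16 -1 0 } gives -35/32
step 8: add Blue to get RRBBBBRB; options L={ -2 -3/2 -5/4 -9/8 -35/32 } R={ -17/16 -1 0 } gives -69/64
step 9: add Red to get RRBBBBRBR; options L={ -2 -3/2 -5/4 -9/8 -35/32 } R={ -69/64 -17/16 -1 0 } gives -139/128
step 10: add Red to get RRBBBBRBRR; options L={ -2 -3/2 -5/4 -9/8 -35/32 } R={ -139/128 -69/64 -17/16 -1 0 } gives -279/256
step 11: add Red to get RRBBBBRBRRR; options L={ -2 -3/2 -5/4 -9/8 -35/32 } R={ -279/256 -139/128 -69/64 -17/16 -1 0 } gives -559/512
step 12: add Blue to get RRBBBBRBRRRB; options L={ -2 -3/2 -5/4 -9/8 -35/32 -559/512 } R={ -279/256 -139/128 -69/64 -17/16 -1 0 } gives -1117/1024
step 13: add Red to get RRBBBBRBRRRBR; options L={ -2 -3/2 -5/4 -9/8 -35/32 -559/512 } R={ -1117/1024 -279/256 -139/128 -69/64 -17/16 -1 0 } gives -2235/2048
step 14: add Red to get RRBBBBRBRRRBRR; options L={ -2 -3/2 -5/4 -9/8 -35/32 -559/512 } R={ -2235/2048 -1117/1024 -279/256 -139/128 -69/64 -17/16 -1 0 } gives -4471/4096
step 15: add Blue to get RRBBBBRBRRRBRRB; options L={ -2 -3/2 -5/4 -9/8 -35/32 -559/512 -4471/4096 } R={ -2235/2048 -1117/1024 -279/256 -139/128 -69/64 -17/16 -1 0 } gives -8941/8192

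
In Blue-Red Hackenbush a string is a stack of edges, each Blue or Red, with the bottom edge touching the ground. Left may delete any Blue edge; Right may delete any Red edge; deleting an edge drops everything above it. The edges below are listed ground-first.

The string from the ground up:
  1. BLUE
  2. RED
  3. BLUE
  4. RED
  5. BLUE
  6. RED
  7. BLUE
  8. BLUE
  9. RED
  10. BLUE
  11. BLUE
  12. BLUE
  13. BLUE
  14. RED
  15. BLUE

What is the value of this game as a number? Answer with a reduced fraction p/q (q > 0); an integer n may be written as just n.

g_1 [B]  L=[0]  R=[none]  = 1
g_2 [BR]  L=[0]  R=[1]  = 1/2
g_3 [BRB]  L=[0,1/2]  R=[1]  = 3/4
g_4 [BRBR]  L=[0,1/2]  R=[3/4,1]  = 5/8
g_5 [BRBRB]  L=[0,1/2,5/8]  R=[3/4,1]  = 11/16
g_6 [BRBRBR]  L=[0,1/2,5/8]  R=[11/16,3/4,1]  = 21/32
g_7 [BRBRBRB]  L=[0,1/2,5/8,21/32]  R=[11/16,3/4,1]  = 43/64
g_8 [BRBRBRBB]  L=[0,1/2,5/8,21/32,43/64]  R=[11/16,3/4,1]  = 87/128
g_9 [BRBRBRBBR]  L=[0,1/2,5/8,21/32,43/64]  R=[87/128,11/16,3/4,1]  = 173/256
g_10 [BRBRBRBBRB]  L=[0,1/2,5/8,21/32,43/64,173/256]  R=[87/128,11/16,3/4,1]  = 347/512
g_11 [BRBRBRBBRBB]  L=[0,1/2,5/8,21/32,43/64,173/256,347/512]  R=[87/128,11/16,3/4,1]  = 695/1024
g_12 [BRBRBRBBRBBB]  L=[0,1/2,5/8,21/32,43/64,173/256,347/512,695/1024]  R=[87/128,11/16,3/4,1]  = 1391/2048
g_13 [BRBRBRBBRBBBB]  L=[0,1/2,5/8,21/32,43/64,173/256,347/512,695/1024,1391/2048]  R=[87/128,11/16,3/4,1]  = 2783/4096
g_14 [BRBRBRBBRBBBBR]  L=[0,1/2,5/8,21/32,43/64,173/256,347/512,695/1024,1391/2048]  R=[2783/4096,87/128,11/16,3/4,1]  = 5565/8192
g_15 [BRBRBRBBRBBBBRB]  L=[0,1/2,5/8,21/32,43/64,173/256,347/512,695/1024,1391/2048,5565/8192]  R=[2783/4096,87/128,11/16,3/4,1]  = 11131/16384

11131/16384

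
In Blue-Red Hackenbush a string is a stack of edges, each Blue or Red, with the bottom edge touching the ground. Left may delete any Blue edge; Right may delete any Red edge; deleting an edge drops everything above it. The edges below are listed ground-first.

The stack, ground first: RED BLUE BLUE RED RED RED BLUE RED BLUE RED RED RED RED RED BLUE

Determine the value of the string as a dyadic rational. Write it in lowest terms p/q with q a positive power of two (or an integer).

-7549/16384

1 of 15 · R · max L −∞ · min R 0 — -1
2 of 15 · RB · max L -1 · min R 0 — -1/2
3 of 15 · RBB · max L -1/2 · min R 0 — -1/4
4 of 15 · RBBR · max L -1/2 · min R -1/4 — -3/8
5 of 15 · RBBRR · max L -1/2 · min R -3/8 — -7/16
6 of 15 · RBBRRR · max L -1/2 · min R -7/16 — -15/32
7 of 15 · RBBRRRB · max L -15/32 · min R -7/16 — -29/64
8 of 15 · RBBRRRBR · max L -15/32 · min R -29/64 — -59/128
9 of 15 · RBBRRRBRB · max L -59/128 · min R -29/64 — -117/256
10 of 15 · RBBRRRBRBR · max L -59/128 · min R -117/256 — -235/512
11 of 15 · RBBRRRBRBRR · max L -59/128 · min R -235/512 — -471/1024
12 of 15 · RBBRRRBRBRRR · max L -59/128 · min R -471/1024 — -943/2048
13 of 15 · RBBRRRBRBRRRR · max L -59/128 · min R -943/2048 — -1887/4096
14 of 15 · RBBRRRBRBRRRRR · max L -59/128 · min R -1887/4096 — -3775/8192
15 of 15 · RBBRRRBRBRRRRRB · max L -3775/8192 · min R -1887/4096 — -7549/16384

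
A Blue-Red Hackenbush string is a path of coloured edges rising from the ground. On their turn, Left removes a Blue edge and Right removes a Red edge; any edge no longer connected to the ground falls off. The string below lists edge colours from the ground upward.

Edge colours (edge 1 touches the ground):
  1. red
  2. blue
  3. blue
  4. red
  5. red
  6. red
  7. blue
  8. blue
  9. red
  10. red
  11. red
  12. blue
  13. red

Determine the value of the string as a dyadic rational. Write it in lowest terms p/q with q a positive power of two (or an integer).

step 1: add red to get r; options L={ none } R={ 0 } so -1
step 2: add blue to get rb; options L={ -1 } R={ 0 } so -1/2
step 3: add blue to get rbb; options L={ -1 -1/2 } R={ 0 } so -1/4
step 4: add red to get rbbr; options L={ -1 -1/2 } R={ -1/4 0 } so -3/8
step 5: add red to get rbbrr; options L={ -1 -1/2 } R={ -3/8 -1/4 0 } so -7/16
step 6: add red to get rbbrrr; options L={ -1 -1/2 } R={ -7/16 -3/8 -1/4 0 } so -15/32
step 7: add blue to get rbbrrrb; options L={ -1 -1/2 -15/32 } R={ -7/16 -3/8 -1/4 0 } so -29/64
step 8: add blue to get rbbrrrbb; options L={ -1 -1/2 -15/32 -29/64 } R={ -7/16 -3/8 -1/4 0 } so -57/128
step 9: add red to get rbbrrrbbr; options L={ -1 -1/2 -15/32 -29/64 } R={ -57/128 -7/16 -3/8 -1/4 0 } so -115/256
step 10: add red to get rbbrrrbbrr; options L={ -1 -1/2 -15/32 -29/64 } R={ -115/256 -57/128 -7/16 -3/8 -1/4 0 } so -231/512
step 11: add red to get rbbrrrbbrrr; options L={ -1 -1/2 -15/32 -29/64 } R={ -231/512 -115/256 -57/128 -7/16 -3/8 -1/4 0 } so -463/1024
step 12: add blue to get rbbrrrbbrrrb; options L={ -1 -1/2 -15/32 -29/64 -463/1024 } R={ -231/512 -115/256 -57/128 -7/16 -3/8 -1/4 0 } so -925/2048
step 13: add red to get rbbrrrbbrrrbr; options L={ -1 -1/2 -15/32 -29/64 -463/1024 } R={ -925/2048 -231/512 -115/256 -57/128 -7/16 -3/8 -1/4 0 } so -1851/4096

-1851/4096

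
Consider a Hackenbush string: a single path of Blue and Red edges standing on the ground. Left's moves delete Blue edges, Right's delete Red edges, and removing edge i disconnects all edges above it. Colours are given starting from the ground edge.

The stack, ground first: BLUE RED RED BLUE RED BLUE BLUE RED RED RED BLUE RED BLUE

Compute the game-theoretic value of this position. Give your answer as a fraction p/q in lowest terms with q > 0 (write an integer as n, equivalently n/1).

1419/4096

step 1: add BLUE to get B; options L={ 0 } R={ — } => 1
step 2: add RED to get BR; options L={ 0 } R={ 1 } => 1/2
step 3: add RED to get BRR; options L={ 0 } R={ 1/2, 1 } => 1/4
step 4: add BLUE to get BRRB; options L={ 0, 1/4 } R={ 1/2, 1 } => 3/8
step 5: add RED to get BRRBR; options L={ 0, 1/4 } R={ 3/8, 1/2, 1 } => 5/16
step 6: add BLUE to get BRRBRB; options L={ 0, 1/4, 5/16 } R={ 3/8, 1/2, 1 } => 11/32
step 7: add BLUE to get BRRBRBB; options L={ 0, 1/4, 5/16, 11/32 } R={ 3/8, 1/2, 1 } => 23/64
step 8: add RED to get BRRBRBBR; options L={ 0, 1/4, 5/16, 11/32 } R={ 23/64, 3/8, 1/2, 1 } => 45/128
step 9: add RED to get BRRBRBBRR; options L={ 0, 1/4, 5/16, 11/32 } R={ 45/128, 23/64, 3/8, 1/2, 1 } => 89/256
step 10: add RED to get BRRBRBBRRR; options L={ 0, 1/4, 5/16, 11/32 } R={ 89/256, 45/128, 23/64, 3/8, 1/2, 1 } => 177/512
step 11: add BLUE to get BRRBRBBRRRB; options L={ 0, 1/4, 5/16, 11/32, 177/512 } R={ 89/256, 45/128, 23/64, 3/8, 1/2, 1 } => 355/1024
step 12: add RED to get BRRBRBBRRRBR; options L={ 0, 1/4, 5/16, 11/32, 177/512 } R={ 355/1024, 89/256, 45/128, 23/64, 3/8, 1/2, 1 } => 709/2048
step 13: add BLUE to get BRRBRBBRRRBRB; options L={ 0, 1/4, 5/16, 11/32, 177/512, 709/2048 } R={ 355/1024, 89/256, 45/128, 23/64, 3/8, 1/2, 1 } => 1419/4096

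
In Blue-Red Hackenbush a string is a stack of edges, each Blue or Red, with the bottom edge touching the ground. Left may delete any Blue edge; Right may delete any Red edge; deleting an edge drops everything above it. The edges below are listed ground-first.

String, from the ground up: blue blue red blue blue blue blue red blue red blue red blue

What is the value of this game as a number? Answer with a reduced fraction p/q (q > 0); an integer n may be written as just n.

4011/2048

edge 1 of 13 (blue): { 0 |  } → 1
edge 2 of 13 (blue): { 0 1 |  } → 2
edge 3 of 13 (red): { 0 1 | 2 } → 3/2
edge 4 of 13 (blue): { 0 1 3/2 | 2 } → 7/4
edge 5 of 13 (blue): { 0 1 3/2 7/4 | 2 } → 15/8
edge 6 of 13 (blue): { 0 1 3/2 7/4 15/8 | 2 } → 31/16
edge 7 of 13 (blue): { 0 1 3/2 7/4 15/8 31/16 | 2 } → 63/32
edge 8 of 13 (red): { 0 1 3/2 7/4 15/8 31/16 | 63/32 2 } → 125/64
edge 9 of 13 (blue): { 0 1 3/2 7/4 15/8 31/16 125/64 | 63/32 2 } → 251/128
edge 10 of 13 (red): { 0 1 3/2 7/4 15/8 31/16 125/64 | 251/128 63/32 2 } → 501/256
edge 11 of 13 (blue): { 0 1 3/2 7/4 15/8 31/16 125/64 501/256 | 251/128 63/32 2 } → 1003/512
edge 12 of 13 (red): { 0 1 3/2 7/4 15/8 31/16 125/64 501/256 | 1003/512 251/128 63/32 2 } → 2005/1024
edge 13 of 13 (blue): { 0 1 3/2 7/4 15/8 31/16 125/64 501/256 2005/1024 | 1003/512 251/128 63/32 2 } → 4011/2048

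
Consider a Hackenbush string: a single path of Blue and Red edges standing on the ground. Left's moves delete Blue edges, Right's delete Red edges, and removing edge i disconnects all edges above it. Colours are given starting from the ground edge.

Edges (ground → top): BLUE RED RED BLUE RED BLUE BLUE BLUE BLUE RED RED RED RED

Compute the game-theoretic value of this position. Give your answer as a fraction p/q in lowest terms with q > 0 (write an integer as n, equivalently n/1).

B: Left { 0 }, Right { — } -> simplest 1
BR: Left { 0 }, Right { 1 } -> simplest 1/2
BRR: Left { 0 }, Right { 1/2,1 } -> simplest 1/4
BRRB: Left { 0,1/4 }, Right { 1/2,1 } -> simplest 3/8
BRRBR: Left { 0,1/4 }, Right { 3/8,1/2,1 } -> simplest 5/16
BRRBRB: Left { 0,1/4,5/16 }, Right { 3/8,1/2,1 } -> simplest 11/32
BRRBRBB: Left { 0,1/4,5/16,11/32 }, Right { 3/8,1/2,1 } -> simplest 23/64
BRRBRBBB: Left { 0,1/4,5/16,11/32,23/64 }, Right { 3/8,1/2,1 } -> simplest 47/128
BRRBRBBBB: Left { 0,1/4,5/16,11/32,23/64,47/128 }, Right { 3/8,1/2,1 } -> simplest 95/256
BRRBRBBBBR: Left { 0,1/4,5/16,11/32,23/64,47/128 }, Right { 95/256,3/8,1/2,1 } -> simplest 189/512
BRRBRBBBBRR: Left { 0,1/4,5/16,11/32,23/64,47/128 }, Right { 189/512,95/256,3/8,1/2,1 } -> simplest 377/1024
BRRBRBBBBRRR: Left { 0,1/4,5/16,11/32,23/64,47/128 }, Right { 377/1024,189/512,95/256,3/8,1/2,1 } -> simplest 753/2048
BRRBRBBBBRRRR: Left { 0,1/4,5/16,11/32,23/64,47/128 }, Right { 753/2048,377/1024,189/512,95/256,3/8,1/2,1 } -> simplest 1505/4096

1505/4096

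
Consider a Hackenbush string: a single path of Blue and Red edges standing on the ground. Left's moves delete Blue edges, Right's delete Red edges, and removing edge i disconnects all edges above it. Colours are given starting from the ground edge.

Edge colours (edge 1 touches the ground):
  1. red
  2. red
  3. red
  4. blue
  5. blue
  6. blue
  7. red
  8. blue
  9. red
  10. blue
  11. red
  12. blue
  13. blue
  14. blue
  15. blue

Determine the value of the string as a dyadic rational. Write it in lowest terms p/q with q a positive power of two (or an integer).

-8865/4096

Recurse on prefixes of the 15-edge string red red red blue blue blue red blue red blue red blue blue blue blue:
1 of 15 · r · max L −∞ · min R 0 so -1
2 of 15 · rr · max L −∞ · min R -1 so -2
3 of 15 · rrr · max L −∞ · min R -2 so -3
4 of 15 · rrrb · max L -3 · min R -2 so -5/2
5 of 15 · rrrbb · max L -5/2 · min R -2 so -9/4
6 of 15 · rrrbbb · max L -9/4 · min R -2 so -17/8
7 of 15 · rrrbbbr · max L -9/4 · min R -17/8 so -35/16
8 of 15 · rrrbbbrb · max L -35/16 · min R -17/8 so -69/32
9 of 15 · rrrbbbrbr · max L -35/16 · min R -69/32 so -139/64
10 of 15 · rrrbbbrbrb · max L -139/64 · min R -69/32 so -277/128
11 of 15 · rrrbbbrbrbr · max L -139/64 · min R -277/128 so -555/256
12 of 15 · rrrbbbrbrbrb · max L -555/256 · min R -277/128 so -1109/512
13 of 15 · rrrbbbrbrbrbb · max L -1109/512 · min R -277/128 so -2217/1024
14 of 15 · rrrbbbrbrbrbbb · max L -2217/1024 · min R -277/128 so -4433/2048
15 of 15 · rrrbbbrbrbrbbbb · max L -4433/2048 · min R -277/128 so -8865/4096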